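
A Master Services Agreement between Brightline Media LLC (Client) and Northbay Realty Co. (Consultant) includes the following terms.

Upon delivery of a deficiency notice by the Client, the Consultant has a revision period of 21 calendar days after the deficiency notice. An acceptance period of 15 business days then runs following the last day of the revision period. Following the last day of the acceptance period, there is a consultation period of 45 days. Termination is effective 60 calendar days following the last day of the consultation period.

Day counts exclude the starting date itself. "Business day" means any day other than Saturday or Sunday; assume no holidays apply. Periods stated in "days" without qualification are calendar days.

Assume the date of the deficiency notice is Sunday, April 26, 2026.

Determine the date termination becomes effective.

Adding 21 calendar days to April 26, 2026 gives May 17, 2026, which is the last day of the revision period.
From Sunday, May 17, 2026, 15 business days (May 18, May 19, May 20, May 21, …, Jun 3, Jun 4, Jun 5, skipping weekends) brings us to Friday, June 5, 2026, which is the last day of the acceptance period.
The last day of the consultation period: 45 calendar days after June 5, 2026 is July 20, 2026.
The date termination becomes effective: July 20, 2026 + 60 days = September 18, 2026.

September 18, 2026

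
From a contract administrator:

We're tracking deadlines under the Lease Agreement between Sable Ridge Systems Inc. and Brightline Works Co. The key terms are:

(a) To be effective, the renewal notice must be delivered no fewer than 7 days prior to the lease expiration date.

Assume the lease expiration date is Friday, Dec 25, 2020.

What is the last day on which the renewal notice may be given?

Dec 25, 2020 minus 7 days is Dec 18, 2020.

Dec 18, 2020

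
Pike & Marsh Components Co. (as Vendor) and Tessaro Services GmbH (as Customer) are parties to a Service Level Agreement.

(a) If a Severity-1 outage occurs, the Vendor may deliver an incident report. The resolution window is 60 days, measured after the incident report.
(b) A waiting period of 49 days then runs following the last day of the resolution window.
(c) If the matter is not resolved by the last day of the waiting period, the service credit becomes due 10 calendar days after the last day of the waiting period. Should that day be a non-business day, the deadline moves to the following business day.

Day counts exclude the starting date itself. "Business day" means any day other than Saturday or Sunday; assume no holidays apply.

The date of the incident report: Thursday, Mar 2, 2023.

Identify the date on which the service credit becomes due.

Jun 29, 2023

The last day of the resolution window: Mar 2, 2023 + 60 days = May 1, 2023.
The last day of the waiting period: 49 calendar days after May 1, 2023 is Jun 19, 2023.
The date on which the service credit becomes due: 10 calendar days after Jun 19, 2023 is Jun 29, 2023. Jun 29, 2023 is a Thursday, so no roll-forward applies.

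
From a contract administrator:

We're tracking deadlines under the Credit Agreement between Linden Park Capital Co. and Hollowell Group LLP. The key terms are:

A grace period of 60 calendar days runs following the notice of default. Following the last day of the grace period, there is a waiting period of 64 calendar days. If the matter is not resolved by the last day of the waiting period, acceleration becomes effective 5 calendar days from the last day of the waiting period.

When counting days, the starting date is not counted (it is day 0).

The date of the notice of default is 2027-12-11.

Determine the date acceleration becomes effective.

The last day of the grace period: 60 calendar days after 2027-12-11 is 2028-02-09.
The last day of the waiting period: 64 calendar days after 2028-02-09 is 2028-04-13.
Adding 5 calendar days to 2028-04-13 gives 2028-04-18, which is the date acceleration becomes effective.

2028-04-18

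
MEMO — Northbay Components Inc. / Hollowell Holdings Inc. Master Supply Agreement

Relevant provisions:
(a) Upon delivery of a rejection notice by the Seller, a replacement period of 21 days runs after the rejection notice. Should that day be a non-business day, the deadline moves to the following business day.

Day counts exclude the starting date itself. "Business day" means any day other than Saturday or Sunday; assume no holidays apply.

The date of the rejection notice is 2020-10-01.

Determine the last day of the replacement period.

2020-10-22

Adding 21 calendar days to 2020-10-01 gives 2020-10-22, which is the last day of the replacement period. 2020-10-22 is a Thursday, so no roll-forward applies.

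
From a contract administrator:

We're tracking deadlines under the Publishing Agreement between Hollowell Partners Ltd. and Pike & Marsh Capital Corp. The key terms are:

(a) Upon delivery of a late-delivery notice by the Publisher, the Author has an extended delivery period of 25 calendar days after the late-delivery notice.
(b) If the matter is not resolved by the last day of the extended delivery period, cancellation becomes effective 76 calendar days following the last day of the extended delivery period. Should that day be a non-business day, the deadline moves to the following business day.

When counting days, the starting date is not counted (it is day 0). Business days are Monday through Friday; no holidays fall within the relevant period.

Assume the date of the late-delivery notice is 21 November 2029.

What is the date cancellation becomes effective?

Adding 25 calendar days to 21 November 2029 gives 16 December 2029, which is the last day of the extended delivery period.
The date cancellation becomes effective: 76 calendar days after 16 December 2029 is 2 March 2030. That falls on a Saturday, so it rolls to the next business day, Monday, 4 March 2030.

4 March 2030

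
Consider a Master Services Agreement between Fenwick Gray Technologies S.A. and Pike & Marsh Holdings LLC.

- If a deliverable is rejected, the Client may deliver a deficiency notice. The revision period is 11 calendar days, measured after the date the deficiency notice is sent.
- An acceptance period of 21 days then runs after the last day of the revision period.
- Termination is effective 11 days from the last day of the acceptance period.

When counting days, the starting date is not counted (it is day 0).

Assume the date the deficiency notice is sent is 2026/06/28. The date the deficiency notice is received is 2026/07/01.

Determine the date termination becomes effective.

2026/08/10

The last day of the revision period: 2026/06/28 + 11 days = 2026/07/09.
The last day of the acceptance period: 21 calendar days after 2026/07/09 is 2026/07/30.
Adding 11 calendar days to 2026/07/30 gives 2026/08/10, which is the date termination becomes effective.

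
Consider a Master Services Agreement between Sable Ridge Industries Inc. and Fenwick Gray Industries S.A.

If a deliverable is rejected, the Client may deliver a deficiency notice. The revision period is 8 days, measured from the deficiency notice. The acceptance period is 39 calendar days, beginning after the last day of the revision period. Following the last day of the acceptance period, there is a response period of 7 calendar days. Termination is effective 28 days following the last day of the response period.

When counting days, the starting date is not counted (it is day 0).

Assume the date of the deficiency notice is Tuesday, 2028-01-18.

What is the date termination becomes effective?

Adding 8 calendar days to 2028-01-18 gives 2028-01-26, which is the last day of the revision period.
The last day of the acceptance period: 2028-01-26 + 39 days = 2028-03-05.
The last day of the response period: 7 calendar days after 2028-03-05 is 2028-03-12.
The date termination becomes effective: 28 calendar days after 2028-03-12 is 2028-04-09.

2028-04-09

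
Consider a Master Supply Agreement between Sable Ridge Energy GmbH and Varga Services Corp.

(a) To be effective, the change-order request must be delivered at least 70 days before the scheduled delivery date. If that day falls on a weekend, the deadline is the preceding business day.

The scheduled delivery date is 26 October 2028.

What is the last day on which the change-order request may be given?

26 October 2028 minus 70 days is 17 August 2028. That is a Thursday, so no adjustment is needed.

17 August 2028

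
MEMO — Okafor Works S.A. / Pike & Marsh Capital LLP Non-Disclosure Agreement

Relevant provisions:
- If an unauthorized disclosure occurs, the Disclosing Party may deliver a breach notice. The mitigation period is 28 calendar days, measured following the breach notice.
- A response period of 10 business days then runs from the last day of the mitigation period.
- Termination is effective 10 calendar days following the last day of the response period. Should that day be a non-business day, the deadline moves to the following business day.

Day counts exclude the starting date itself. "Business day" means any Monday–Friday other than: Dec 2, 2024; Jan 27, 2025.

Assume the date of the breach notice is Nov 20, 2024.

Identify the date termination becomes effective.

The last day of the mitigation period: 28 calendar days after Nov 20, 2024 is Dec 18, 2024.
The last day of the response period: counting 10 business days from Wednesday, Dec 18, 2024 (Dec 19, Dec 20, Dec 23, Dec 24, Dec 25, Dec 26, Dec 27, Dec 30, Dec 31, Jan 1, skipping weekends) reaches Wednesday, Jan 1, 2025.
The date termination becomes effective: 10 calendar days after Jan 1, 2025 is Jan 11, 2025. That falls on a Saturday, so it rolls to the next business day, Monday, Jan 13, 2025.

Jan 13, 2025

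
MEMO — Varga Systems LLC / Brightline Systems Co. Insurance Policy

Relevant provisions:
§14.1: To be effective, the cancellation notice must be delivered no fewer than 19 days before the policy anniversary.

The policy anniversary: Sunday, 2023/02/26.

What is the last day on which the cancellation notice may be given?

2023/02/26 minus 19 days is 2023/02/07.

2023/02/07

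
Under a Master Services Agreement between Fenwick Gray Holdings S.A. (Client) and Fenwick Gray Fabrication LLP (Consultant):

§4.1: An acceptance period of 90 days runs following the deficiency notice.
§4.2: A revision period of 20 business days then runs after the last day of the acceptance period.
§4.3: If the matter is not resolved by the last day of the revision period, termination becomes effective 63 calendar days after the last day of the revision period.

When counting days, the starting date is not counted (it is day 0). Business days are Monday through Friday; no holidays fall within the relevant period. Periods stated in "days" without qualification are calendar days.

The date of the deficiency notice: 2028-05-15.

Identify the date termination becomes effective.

2028-11-10

The last day of the acceptance period: 2028-05-15 + 90 days = 2028-08-13.
The last day of the revision period: counting 20 business days from Sunday, 2028-08-13 (Aug 14, Aug 15, Aug 16, Aug 17, …, Sep 6, Sep 7, Sep 8, skipping weekends) reaches Friday, 2028-09-08.
The date termination becomes effective: 63 calendar days after 2028-09-08 is 2028-11-10.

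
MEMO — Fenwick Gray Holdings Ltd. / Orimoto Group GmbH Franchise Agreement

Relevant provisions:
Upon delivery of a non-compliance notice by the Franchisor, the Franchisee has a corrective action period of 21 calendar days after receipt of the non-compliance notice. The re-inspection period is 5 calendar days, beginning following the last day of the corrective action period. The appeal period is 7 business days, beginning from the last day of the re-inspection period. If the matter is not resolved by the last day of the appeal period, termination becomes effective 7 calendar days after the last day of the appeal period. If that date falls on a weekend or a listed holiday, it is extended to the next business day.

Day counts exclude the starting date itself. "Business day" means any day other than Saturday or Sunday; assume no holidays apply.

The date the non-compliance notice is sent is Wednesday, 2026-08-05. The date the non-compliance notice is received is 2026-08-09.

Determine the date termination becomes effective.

2026-09-22

Adding 21 calendar days to 2026-08-09 gives 2026-08-30, which is the last day of the corrective action period.
The last day of the re-inspection period: 5 calendar days after 2026-08-30 is 2026-09-04.
The last day of the appeal period: 7 business days after Friday, 2026-09-04, skipping weekends — Sep 7, Sep 8, Sep 9, Sep 10, Sep 11, Sep 14, Sep 15 — lands on Tuesday, 2026-09-15.
The date termination becomes effective: 2026-09-15 + 7 days = 2026-09-22. 2026-09-22 is a Tuesday, so no roll-forward applies.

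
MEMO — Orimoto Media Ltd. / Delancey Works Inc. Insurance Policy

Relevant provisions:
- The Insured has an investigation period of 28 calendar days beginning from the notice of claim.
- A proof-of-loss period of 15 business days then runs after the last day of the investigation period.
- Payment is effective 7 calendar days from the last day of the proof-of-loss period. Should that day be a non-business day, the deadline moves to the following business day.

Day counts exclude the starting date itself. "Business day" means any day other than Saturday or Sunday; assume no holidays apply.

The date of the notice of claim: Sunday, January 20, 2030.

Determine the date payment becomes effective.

March 15, 2030

The last day of the investigation period: 28 calendar days after January 20, 2030 is February 17, 2030.
The last day of the proof-of-loss period: 15 business days after Sunday, February 17, 2030, skipping weekends — Feb 18, Feb 19, Feb 20, Feb 21, …, Mar 6, Mar 7, Mar 8 — lands on Friday, March 8, 2030.
Adding 7 calendar days to March 8, 2030 gives March 15, 2030, which is the date payment becomes effective. March 15, 2030 is a Friday, so no roll-forward applies.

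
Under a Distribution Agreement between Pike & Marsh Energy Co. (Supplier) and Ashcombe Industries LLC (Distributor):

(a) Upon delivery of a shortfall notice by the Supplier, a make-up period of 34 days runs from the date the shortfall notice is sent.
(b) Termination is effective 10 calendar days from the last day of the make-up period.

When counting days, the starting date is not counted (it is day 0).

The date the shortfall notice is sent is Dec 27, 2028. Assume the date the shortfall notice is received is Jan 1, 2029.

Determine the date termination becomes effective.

Adding 34 calendar days to Dec 27, 2028 gives Jan 30, 2029, which is the last day of the make-up period.
The date termination becomes effective: 10 calendar days after Jan 30, 2029 is Feb 9, 2029.

Feb 9, 2029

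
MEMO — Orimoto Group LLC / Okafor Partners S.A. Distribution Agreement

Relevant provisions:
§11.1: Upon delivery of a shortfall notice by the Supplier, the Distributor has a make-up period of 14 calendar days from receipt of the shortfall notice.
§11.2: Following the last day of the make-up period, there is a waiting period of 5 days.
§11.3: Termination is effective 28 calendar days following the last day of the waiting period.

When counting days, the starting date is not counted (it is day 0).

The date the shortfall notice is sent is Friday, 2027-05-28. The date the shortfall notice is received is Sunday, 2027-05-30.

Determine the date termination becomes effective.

2027-07-16

The last day of the make-up period: 2027-05-30 + 14 days = 2027-06-13.
The last day of the waiting period: 5 calendar days after 2027-06-13 is 2027-06-18.
The date termination becomes effective: 28 calendar days after 2027-06-18 is 2027-07-16.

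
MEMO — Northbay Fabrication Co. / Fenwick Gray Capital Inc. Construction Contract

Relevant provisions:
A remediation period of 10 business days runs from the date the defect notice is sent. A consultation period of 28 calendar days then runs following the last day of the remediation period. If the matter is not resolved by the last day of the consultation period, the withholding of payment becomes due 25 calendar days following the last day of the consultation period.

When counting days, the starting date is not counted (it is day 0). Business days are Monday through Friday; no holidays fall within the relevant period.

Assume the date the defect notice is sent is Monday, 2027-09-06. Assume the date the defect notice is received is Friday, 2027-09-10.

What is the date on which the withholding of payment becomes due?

The last day of the remediation period: counting 10 business days from Monday, 2027-09-06 (Sep 7, Sep 8, Sep 9, Sep 10, Sep 13, Sep 14, Sep 15, Sep 16, Sep 17, Sep 20, skipping weekends) reaches Monday, 2027-09-20.
The last day of the consultation period: 28 calendar days after 2027-09-20 is 2027-10-18.
The date on which the withholding of payment becomes due: 2027-10-18 + 25 days = 2027-11-12.

2027-11-12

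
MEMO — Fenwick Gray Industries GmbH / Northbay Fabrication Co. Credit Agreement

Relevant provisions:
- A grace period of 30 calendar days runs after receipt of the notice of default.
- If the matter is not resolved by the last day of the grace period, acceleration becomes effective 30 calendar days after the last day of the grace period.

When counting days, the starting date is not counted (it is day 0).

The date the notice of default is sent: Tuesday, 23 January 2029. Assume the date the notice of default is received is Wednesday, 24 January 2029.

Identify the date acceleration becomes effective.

Adding 30 calendar days to 24 January 2029 gives 23 February 2029, which is the last day of the grace period.
Adding 30 calendar days to 23 February 2029 gives 25 March 2029, which is the date acceleration becomes effective.

25 March 2029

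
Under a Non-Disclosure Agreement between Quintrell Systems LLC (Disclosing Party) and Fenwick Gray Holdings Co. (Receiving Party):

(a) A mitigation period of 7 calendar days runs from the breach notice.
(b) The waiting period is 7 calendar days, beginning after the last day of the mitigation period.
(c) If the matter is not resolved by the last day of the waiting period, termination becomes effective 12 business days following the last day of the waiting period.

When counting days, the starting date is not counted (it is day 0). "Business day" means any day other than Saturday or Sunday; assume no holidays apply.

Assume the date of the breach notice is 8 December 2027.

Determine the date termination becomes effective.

7 January 2028

The last day of the mitigation period: 7 calendar days after 8 December 2027 is 15 December 2027.
Adding 7 calendar days to 15 December 2027 gives 22 December 2027, which is the last day of the waiting period.
The date termination becomes effective: 12 business days after Wednesday, 22 December 2027, skipping weekends — Dec 23, Dec 24, Dec 27, Dec 28, …, Jan 5, Jan 6, Jan 7 — lands on Friday, 7 January 2028.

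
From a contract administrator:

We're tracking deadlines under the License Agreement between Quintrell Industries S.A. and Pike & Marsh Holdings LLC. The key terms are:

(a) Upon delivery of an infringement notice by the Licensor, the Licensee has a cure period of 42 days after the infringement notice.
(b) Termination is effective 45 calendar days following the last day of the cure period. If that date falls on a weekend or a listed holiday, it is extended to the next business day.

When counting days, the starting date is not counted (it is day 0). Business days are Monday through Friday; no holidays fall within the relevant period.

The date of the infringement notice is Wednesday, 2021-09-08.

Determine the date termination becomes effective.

Adding 42 calendar days to 2021-09-08 gives 2021-10-20, which is the last day of the cure period.
The date termination becomes effective: 2021-10-20 + 45 days = 2021-12-04. That falls on a Saturday, so it rolls to the next business day, Monday, 2021-12-06.

2021-12-06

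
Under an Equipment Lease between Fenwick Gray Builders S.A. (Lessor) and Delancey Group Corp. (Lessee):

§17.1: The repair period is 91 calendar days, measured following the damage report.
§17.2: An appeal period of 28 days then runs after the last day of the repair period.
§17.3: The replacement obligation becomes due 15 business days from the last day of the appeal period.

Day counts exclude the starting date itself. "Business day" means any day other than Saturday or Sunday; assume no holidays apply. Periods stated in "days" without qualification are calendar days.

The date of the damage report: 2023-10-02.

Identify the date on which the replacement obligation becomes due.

2024-02-19

Adding 91 calendar days to 2023-10-02 gives 2024-01-01, which is the last day of the repair period.
Adding 28 calendar days to 2024-01-01 gives 2024-01-29, which is the last day of the appeal period.
The date on which the replacement obligation becomes due: 15 business days after Monday, 2024-01-29, skipping weekends — Jan 30, Jan 31, Feb 1, Feb 2, …, Feb 15, Feb 16, Feb 19 — lands on Monday, 2024-02-19.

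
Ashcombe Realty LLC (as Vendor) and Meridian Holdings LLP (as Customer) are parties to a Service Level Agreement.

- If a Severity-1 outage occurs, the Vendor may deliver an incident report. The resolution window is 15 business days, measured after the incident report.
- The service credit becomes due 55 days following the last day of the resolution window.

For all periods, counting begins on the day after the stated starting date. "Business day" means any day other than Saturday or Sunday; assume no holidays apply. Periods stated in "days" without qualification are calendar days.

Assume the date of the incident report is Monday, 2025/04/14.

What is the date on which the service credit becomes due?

The last day of the resolution window: 15 business days after Monday, 2025/04/14, skipping weekends — Apr 15, Apr 16, Apr 17, Apr 18, …, May 1, May 2, May 5 — lands on Monday, 2025/05/05.
The date on which the service credit becomes due: 2025/05/05 + 55 days = 2025/06/29.

2025/06/29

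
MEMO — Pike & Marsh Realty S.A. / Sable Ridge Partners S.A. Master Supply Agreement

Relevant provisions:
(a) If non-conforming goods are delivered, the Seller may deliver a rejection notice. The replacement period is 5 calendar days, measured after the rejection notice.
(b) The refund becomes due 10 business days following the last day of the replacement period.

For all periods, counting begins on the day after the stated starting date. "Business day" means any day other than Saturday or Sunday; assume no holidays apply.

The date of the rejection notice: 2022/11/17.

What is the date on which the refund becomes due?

2022/12/06

The last day of the replacement period: 2022/11/17 + 5 days = 2022/11/22.
The date on which the refund becomes due: 10 business days after Tuesday, 2022/11/22, skipping weekends — Nov 23, Nov 24, Nov 25, Nov 28, Nov 29, Nov 30, Dec 1, Dec 2, Dec 5, Dec 6 — lands on Tuesday, 2022/12/06.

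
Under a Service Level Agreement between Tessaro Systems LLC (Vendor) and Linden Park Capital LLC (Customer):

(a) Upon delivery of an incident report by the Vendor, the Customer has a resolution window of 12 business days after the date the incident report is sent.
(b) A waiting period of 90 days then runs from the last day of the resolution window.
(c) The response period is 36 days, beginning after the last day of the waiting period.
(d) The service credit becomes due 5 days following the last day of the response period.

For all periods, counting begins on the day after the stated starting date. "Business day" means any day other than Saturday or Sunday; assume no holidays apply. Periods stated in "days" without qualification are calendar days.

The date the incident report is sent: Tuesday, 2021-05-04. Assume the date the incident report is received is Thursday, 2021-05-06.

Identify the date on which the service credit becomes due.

The last day of the resolution window: 12 business days after Tuesday, 2021-05-04, skipping weekends — May 5, May 6, May 7, May 10, …, May 18, May 19, May 20 — lands on Thursday, 2021-05-20.
The last day of the waiting period: 90 calendar days after 2021-05-20 is 2021-08-18.
Adding 36 calendar days to 2021-08-18 gives 2021-09-23, which is the last day of the response period.
The date on which the service credit becomes due: 5 calendar days after 2021-09-23 is 2021-09-28.

2021-09-28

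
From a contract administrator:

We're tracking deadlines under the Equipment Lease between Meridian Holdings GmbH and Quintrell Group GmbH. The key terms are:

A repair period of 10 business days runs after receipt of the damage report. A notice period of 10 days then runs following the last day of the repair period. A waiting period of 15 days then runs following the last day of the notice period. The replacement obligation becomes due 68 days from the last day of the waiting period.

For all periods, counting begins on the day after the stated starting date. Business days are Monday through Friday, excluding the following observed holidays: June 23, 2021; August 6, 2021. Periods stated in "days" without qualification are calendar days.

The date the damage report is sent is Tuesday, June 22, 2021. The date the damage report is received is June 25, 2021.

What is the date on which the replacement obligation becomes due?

From Friday, June 25, 2021, 10 business days (Jun 28, Jun 29, Jun 30, Jul 1, Jul 2, Jul 5, Jul 6, Jul 7, Jul 8, Jul 9, skipping weekends) brings us to Friday, July 9, 2021, which is the last day of the repair period.
The last day of the notice period: July 9, 2021 + 10 days = July 19, 2021.
The last day of the waiting period: July 19, 2021 + 15 days = August 3, 2021.
Adding 68 calendar days to August 3, 2021 gives October 10, 2021, which is the date on which the replacement obligation becomes due.

October 10, 2021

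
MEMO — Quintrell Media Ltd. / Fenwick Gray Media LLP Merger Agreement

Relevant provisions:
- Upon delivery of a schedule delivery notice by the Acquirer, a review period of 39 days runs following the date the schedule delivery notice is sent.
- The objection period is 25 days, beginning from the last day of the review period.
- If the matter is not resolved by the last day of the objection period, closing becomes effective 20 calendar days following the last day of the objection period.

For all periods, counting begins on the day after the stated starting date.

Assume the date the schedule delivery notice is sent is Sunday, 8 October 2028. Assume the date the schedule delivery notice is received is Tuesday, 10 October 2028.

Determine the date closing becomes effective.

The last day of the review period: 8 October 2028 + 39 days = 16 November 2028.
Adding 25 calendar days to 16 November 2028 gives 11 December 2028, which is the last day of the objection period.
Adding 20 calendar days to 11 December 2028 gives 31 December 2028, which is the date closing becomes effective.

31 December 2028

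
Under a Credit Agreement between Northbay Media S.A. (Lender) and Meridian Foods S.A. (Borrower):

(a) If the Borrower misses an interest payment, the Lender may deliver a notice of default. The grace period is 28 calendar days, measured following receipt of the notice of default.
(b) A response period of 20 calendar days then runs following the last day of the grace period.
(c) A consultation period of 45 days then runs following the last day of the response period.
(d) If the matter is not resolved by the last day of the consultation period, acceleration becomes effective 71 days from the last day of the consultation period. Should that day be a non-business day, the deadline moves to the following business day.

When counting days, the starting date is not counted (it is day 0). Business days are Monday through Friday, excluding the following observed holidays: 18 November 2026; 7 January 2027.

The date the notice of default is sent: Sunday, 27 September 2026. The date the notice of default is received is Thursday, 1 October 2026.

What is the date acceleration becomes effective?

The last day of the grace period: 28 calendar days after 1 October 2026 is 29 October 2026.
The last day of the response period: 20 calendar days after 29 October 2026 is 18 November 2026.
The last day of the consultation period: 45 calendar days after 18 November 2026 is 2 January 2027.
The date acceleration becomes effective: 71 calendar days after 2 January 2027 is 14 March 2027. That falls on a Sunday, so it rolls to the next business day, Monday, 15 March 2027.

15 March 2027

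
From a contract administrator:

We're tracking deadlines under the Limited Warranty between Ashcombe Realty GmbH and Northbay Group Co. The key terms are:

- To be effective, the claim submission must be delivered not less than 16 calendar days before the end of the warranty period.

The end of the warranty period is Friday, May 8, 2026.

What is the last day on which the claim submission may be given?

Apr 22, 2026

Counting back 16 calendar days from May 8, 2026 gives Apr 22, 2026.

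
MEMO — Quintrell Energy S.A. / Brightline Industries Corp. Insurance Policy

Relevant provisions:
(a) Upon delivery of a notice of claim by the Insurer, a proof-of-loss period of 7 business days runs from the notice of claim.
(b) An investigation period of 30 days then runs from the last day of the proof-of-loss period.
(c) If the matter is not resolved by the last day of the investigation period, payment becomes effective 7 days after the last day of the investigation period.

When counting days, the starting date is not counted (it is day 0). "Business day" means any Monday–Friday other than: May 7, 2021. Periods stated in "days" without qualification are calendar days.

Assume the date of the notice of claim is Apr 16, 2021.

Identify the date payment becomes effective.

The last day of the proof-of-loss period: counting 7 business days from Friday, Apr 16, 2021 (Apr 19, Apr 20, Apr 21, Apr 22, Apr 23, Apr 26, Apr 27, skipping weekends) reaches Tuesday, Apr 27, 2021.
Adding 30 calendar days to Apr 27, 2021 gives May 27, 2021, which is the last day of the investigation period.
The date payment becomes effective: 7 calendar days after May 27, 2021 is Jun 3, 2021.

Jun 3, 2021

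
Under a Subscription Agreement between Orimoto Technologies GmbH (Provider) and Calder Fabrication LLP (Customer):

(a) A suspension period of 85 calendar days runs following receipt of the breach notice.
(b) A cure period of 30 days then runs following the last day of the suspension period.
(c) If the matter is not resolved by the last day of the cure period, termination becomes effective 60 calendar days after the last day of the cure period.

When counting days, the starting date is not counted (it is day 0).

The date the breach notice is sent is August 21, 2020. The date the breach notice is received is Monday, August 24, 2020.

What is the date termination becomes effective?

February 15, 2021

The last day of the suspension period: 85 calendar days after August 24, 2020 is November 17, 2020.
Adding 30 calendar days to November 17, 2020 gives December 17, 2020, which is the last day of the cure period.
The date termination becomes effective: December 17, 2020 + 60 days = February 15, 2021.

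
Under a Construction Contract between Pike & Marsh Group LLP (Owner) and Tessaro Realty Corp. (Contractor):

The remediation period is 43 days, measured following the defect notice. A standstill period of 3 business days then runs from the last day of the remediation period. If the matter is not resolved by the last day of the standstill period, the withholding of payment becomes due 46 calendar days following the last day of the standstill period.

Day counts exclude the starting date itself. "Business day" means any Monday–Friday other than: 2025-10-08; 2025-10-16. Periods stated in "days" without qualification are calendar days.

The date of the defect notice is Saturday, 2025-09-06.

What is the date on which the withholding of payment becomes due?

The last day of the remediation period: 2025-09-06 + 43 days = 2025-10-19.
The last day of the standstill period: 3 business days after Sunday, 2025-10-19, skipping weekends — Oct 20, Oct 21, Oct 22 — lands on Wednesday, 2025-10-22.
The date on which the withholding of payment becomes due: 2025-10-22 + 46 days = 2025-12-07.

2025-12-07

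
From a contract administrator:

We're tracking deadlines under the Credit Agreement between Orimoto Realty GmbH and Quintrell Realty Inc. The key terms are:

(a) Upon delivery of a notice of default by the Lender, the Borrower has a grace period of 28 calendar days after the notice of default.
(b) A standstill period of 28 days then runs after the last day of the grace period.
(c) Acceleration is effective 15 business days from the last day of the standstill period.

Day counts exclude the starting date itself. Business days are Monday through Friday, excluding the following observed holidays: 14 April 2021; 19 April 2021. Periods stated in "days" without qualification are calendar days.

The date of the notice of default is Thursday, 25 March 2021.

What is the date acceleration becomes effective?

The last day of the grace period: 25 March 2021 + 28 days = 22 April 2021.
Adding 28 calendar days to 22 April 2021 gives 20 May 2021, which is the last day of the standstill period.
From Thursday, 20 May 2021, 15 business days (May 21, May 24, May 25, May 26, …, Jun 8, Jun 9, Jun 10, skipping weekends) brings us to Thursday, 10 June 2021, which is the date acceleration becomes effective.

10 June 2021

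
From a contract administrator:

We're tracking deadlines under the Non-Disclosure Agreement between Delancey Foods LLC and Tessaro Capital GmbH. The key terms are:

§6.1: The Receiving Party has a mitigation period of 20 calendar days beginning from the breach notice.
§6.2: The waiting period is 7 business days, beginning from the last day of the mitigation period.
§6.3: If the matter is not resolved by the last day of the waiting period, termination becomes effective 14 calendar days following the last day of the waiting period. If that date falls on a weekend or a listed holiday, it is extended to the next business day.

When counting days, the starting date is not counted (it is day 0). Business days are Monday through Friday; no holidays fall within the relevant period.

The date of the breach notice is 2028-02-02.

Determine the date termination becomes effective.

The last day of the mitigation period: 20 calendar days after 2028-02-02 is 2028-02-22.
From Tuesday, 2028-02-22, 7 business days (Feb 23, Feb 24, Feb 25, Feb 28, Feb 29, Mar 1, Mar 2, skipping weekends) brings us to Thursday, 2028-03-02, which is the last day of the waiting period.
Adding 14 calendar days to 2028-03-02 gives 2028-03-16, which is the date termination becomes effective. 2028-03-16 is a Thursday, so no roll-forward applies.

2028-03-16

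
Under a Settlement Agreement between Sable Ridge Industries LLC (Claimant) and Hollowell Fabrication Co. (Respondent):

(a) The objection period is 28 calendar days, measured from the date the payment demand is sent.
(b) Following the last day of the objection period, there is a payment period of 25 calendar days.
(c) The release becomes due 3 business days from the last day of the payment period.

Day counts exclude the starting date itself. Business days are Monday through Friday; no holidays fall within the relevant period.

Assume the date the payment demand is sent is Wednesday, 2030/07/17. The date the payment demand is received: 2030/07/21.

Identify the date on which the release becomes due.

2030/09/11

The last day of the objection period: 28 calendar days after 2030/07/17 is 2030/08/14.
The last day of the payment period: 25 calendar days after 2030/08/14 is 2030/09/08.
The date on which the release becomes due: 3 business days after Sunday, 2030/09/08, skipping weekends — Sep 9, Sep 10, Sep 11 — lands on Wednesday, 2030/09/11.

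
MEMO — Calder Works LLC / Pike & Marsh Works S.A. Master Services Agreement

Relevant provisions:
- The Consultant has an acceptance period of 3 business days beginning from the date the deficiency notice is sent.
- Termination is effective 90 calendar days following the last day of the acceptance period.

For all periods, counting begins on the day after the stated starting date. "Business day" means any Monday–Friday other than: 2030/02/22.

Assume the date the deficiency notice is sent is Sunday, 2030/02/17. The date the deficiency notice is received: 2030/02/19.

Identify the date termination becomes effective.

2030/05/21

The last day of the acceptance period: counting 3 business days from Sunday, 2030/02/17 (Feb 18, Feb 19, Feb 20, skipping weekends) reaches Wednesday, 2030/02/20.
The date termination becomes effective: 2030/02/20 + 90 days = 2030/05/21.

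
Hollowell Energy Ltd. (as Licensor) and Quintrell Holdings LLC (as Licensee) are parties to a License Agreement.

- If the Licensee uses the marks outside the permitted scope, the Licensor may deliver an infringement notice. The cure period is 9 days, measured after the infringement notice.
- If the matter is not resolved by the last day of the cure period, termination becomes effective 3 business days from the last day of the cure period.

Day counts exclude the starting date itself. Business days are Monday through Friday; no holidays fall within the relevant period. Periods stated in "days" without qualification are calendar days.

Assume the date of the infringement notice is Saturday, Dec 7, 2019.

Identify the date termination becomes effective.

Dec 19, 2019

Adding 9 calendar days to Dec 7, 2019 gives Dec 16, 2019, which is the last day of the cure period.
The date termination becomes effective: 3 business days after Monday, Dec 16, 2019, skipping weekends — Dec 17, Dec 18, Dec 19 — lands on Thursday, Dec 19, 2019.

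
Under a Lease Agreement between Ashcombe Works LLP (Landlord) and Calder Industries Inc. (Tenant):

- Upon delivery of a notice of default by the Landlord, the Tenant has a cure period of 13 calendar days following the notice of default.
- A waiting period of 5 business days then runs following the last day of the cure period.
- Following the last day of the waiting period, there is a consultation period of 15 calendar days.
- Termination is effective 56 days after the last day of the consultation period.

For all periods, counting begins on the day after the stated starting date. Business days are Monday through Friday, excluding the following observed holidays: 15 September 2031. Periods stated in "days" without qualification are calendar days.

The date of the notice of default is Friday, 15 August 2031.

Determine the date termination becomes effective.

Adding 13 calendar days to 15 August 2031 gives 28 August 2031, which is the last day of the cure period.
The last day of the waiting period: counting 5 business days from Thursday, 28 August 2031 (Aug 29, Sep 1, Sep 2, Sep 3, Sep 4, skipping weekends) reaches Thursday, 4 September 2031.
The last day of the consultation period: 4 September 2031 + 15 days = 19 September 2031.
The date termination becomes effective: 19 September 2031 + 56 days = 14 November 2031.

14 November 2031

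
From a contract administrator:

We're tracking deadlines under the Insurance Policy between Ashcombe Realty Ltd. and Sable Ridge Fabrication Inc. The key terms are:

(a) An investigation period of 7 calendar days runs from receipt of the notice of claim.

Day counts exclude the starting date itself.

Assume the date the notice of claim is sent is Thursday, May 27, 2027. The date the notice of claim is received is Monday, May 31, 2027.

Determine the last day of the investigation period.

June 7, 2027

The last day of the investigation period: 7 calendar days after May 31, 2027 is June 7, 2027.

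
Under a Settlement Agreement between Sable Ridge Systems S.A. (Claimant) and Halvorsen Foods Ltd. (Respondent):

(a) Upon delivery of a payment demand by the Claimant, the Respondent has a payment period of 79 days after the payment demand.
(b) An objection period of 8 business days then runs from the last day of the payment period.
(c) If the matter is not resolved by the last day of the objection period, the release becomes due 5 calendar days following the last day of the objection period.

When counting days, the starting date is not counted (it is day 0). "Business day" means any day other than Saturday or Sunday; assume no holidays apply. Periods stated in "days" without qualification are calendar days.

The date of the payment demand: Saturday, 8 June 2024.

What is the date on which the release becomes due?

10 September 2024

The last day of the payment period: 79 calendar days after 8 June 2024 is 26 August 2024.
The last day of the objection period: counting 8 business days from Monday, 26 August 2024 (Aug 27, Aug 28, Aug 29, Aug 30, Sep 2, Sep 3, Sep 4, Sep 5, skipping weekends) reaches Thursday, 5 September 2024.
Adding 5 calendar days to 5 September 2024 gives 10 September 2024, which is the date on which the release becomes due.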